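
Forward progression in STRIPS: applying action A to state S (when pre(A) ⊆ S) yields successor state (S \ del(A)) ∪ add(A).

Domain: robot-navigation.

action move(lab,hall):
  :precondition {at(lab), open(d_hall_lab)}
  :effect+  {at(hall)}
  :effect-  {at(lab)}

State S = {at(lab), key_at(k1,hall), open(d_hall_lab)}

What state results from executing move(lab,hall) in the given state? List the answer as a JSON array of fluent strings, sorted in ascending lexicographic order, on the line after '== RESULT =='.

Compute (S \ del) ∪ add:
  pre ⊆ S: {at(lab), open(d_hall_lab)} ⊆ S  — applicable
  S \ del = {key_at(k1,hall), open(d_hall_lab)}
  ∪ add   = {at(hall), key_at(k1,hall), open(d_hall_lab)}

== RESULT ==
["at(hall)", "key_at(k1,hall)", "open(d_hall_lab)"]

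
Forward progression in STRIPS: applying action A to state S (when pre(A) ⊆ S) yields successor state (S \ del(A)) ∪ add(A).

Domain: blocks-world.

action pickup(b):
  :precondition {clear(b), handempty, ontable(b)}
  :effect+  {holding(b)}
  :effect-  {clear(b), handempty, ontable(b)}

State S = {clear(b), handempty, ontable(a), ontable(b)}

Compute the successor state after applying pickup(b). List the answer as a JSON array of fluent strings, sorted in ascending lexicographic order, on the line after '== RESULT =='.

Progress:
  pre ⊆ S: {clear(b), handempty, ontable(b)} ⊆ S  — applicable
  S \ del = {ontable(a)}
  ∪ add   = {holding(b), ontable(a)}

== RESULT ==
["holding(b)", "ontable(a)"]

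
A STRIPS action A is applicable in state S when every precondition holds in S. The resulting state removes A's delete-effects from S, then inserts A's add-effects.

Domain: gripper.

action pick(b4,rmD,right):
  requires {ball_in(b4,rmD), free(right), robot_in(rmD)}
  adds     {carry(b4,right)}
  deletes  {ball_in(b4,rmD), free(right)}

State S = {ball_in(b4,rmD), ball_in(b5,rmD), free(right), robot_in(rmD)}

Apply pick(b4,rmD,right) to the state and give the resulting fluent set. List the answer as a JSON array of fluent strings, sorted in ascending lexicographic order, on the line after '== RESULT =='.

Compute (S \ del) ∪ add:
  pre ⊆ S: {ball_in(b4,rmD), free(right), robot_in(rmD)} ⊆ S  — applicable
  S \ del = {ball_in(b5,rmD), robot_in(rmD)}
  ∪ add   = {ball_in(b5,rmD), carry(b4,right), robot_in(rmD)}

== RESULT ==
["ball_in(b5,rmD)", "carry(b4,right)", "robot_in(rmD)"]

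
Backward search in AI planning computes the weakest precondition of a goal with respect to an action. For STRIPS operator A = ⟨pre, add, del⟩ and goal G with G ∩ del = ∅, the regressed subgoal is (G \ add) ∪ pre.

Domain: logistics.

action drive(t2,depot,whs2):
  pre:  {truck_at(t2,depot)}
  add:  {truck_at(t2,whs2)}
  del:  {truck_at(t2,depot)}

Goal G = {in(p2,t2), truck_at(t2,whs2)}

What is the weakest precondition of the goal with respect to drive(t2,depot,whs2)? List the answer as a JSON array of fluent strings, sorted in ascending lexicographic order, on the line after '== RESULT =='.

Compute (G \ add) ∪ pre:
  G ∩ del = {}  (empty — regression defined)
  G \ add = {in(p2,t2), truck_at(t2,whs2)} \ {truck_at(t2,whs2)} = {in(p2,t2)}
  ∪ pre   = {in(p2,t2)} ∪ {truck_at(t2,depot)}
          = {in(p2,t2), truck_at(t2,depot)}

== RESULT ==
["in(p2,t2)", "truck_at(t2,depot)"]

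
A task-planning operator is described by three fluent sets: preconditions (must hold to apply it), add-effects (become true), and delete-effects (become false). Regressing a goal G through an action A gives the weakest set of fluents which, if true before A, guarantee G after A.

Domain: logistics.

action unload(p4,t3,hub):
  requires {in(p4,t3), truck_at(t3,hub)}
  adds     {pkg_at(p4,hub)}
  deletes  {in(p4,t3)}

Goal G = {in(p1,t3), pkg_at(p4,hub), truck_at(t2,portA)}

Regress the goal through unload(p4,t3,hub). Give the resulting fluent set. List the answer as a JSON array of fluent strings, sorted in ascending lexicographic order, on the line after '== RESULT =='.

Regress:
  G ∩ del = {}  (empty — regression defined)
  G \ add = {in(p1,t3), pkg_at(p4,hub), truck_at(t2,portA)} \ {pkg_at(p4,hub)} = {in(p1,t3), truck_at(t2,portA)}
  ∪ pre   = {in(p1,t3), truck_at(t2,portA)} ∪ {in(p4,t3), truck_at(t3,hub)}
          = {in(p1,t3), in(p4,t3), truck_at(t2,portA), truck_at(t3,hub)}

== RESULT ==
["in(p1,t3)", "in(p4,t3)", "truck_at(t2,portA)", "truck_at(t3,hub)"]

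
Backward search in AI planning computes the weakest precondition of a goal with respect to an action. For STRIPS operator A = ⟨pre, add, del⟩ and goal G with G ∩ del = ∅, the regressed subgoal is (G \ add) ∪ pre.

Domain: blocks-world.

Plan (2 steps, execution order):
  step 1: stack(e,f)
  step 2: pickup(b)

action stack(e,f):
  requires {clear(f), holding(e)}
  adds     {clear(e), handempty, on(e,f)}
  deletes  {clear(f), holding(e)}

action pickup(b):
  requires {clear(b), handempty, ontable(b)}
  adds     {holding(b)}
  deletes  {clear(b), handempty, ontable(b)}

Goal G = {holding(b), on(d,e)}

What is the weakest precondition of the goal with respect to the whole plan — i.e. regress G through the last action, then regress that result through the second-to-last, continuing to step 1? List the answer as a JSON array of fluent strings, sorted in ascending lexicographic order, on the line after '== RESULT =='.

Regress step by step:
  through step 2 (pickup(b)): drop {holding(b)}, keep {on(d,e)}, require {clear(b), handempty, ontable(b)}
    → {clear(b), handempty, on(d,e), ontable(b)}
  through step 1 (stack(e,f)): drop {handempty}, keep {clear(b), on(d,e), ontable(b)}, require {clear(f), holding(e)}
    → {clear(b), clear(f), holding(e), on(d,e), ontable(b)}

== RESULT ==
["clear(b)", "clear(f)", "holding(e)", "on(d,e)", "ontable(b)"]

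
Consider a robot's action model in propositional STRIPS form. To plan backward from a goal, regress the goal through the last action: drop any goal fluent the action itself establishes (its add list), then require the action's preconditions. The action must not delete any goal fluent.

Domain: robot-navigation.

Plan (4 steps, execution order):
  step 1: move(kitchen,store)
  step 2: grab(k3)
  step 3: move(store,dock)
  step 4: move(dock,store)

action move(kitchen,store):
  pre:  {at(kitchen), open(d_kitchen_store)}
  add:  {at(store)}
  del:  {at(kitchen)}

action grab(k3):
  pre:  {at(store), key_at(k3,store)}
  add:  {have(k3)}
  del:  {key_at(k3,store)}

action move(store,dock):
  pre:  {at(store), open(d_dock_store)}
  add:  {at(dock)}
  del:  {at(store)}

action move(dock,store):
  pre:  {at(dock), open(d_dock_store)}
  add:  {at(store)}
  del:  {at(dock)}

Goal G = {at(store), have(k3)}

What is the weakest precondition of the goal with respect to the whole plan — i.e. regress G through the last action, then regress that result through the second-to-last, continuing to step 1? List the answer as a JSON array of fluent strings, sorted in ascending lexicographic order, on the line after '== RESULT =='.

Work backward from the goal:
  through step 4 (move(dock,store)): drop {at(store)}, keep {have(k3)}, require {at(dock), open(d_dock_store)}
    → {at(dock), have(k3), open(d_dock_store)}
  through step 3 (move(store,dock)): drop {at(dock)}, keep {have(k3), open(d_dock_store)}, require {at(store), open(d_dock_store)}
    → {at(store), have(k3), open(d_dock_store)}
  through step 2 (grab(k3)): drop {have(k3)}, keep {at(store), open(d_dock_store)}, require {at(store), key_at(k3,store)}
    → {at(store), key_at(k3,store), open(d_dock_store)}
  through step 1 (move(kitchen,store)): drop {at(store)}, keep {key_at(k3,store), open(d_dock_store)}, require {at(kitchen), open(d_kitchen_store)}
    → {at(kitchen), key_at(k3,store), open(d_dock_store), open(d_kitchen_store)}

== RESULT ==
["at(kitchen)", "key_at(k3,store)", "open(d_dock_store)", "open(d_kitchen_store)"]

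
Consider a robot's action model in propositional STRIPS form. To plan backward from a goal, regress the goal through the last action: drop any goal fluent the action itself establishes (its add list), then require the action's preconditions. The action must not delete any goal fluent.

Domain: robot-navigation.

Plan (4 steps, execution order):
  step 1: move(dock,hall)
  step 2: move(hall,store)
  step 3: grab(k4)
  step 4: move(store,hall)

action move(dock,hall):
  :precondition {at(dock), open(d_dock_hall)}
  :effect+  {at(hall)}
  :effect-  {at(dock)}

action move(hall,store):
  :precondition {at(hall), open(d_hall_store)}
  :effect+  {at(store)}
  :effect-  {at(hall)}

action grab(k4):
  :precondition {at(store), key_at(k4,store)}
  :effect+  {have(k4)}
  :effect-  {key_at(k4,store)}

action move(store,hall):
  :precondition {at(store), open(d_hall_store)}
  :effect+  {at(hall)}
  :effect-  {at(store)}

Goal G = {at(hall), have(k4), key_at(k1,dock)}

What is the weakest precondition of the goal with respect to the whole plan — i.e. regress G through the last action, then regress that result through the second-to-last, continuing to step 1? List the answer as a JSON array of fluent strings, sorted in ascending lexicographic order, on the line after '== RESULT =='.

Regress step by step:
  through step 4 (move(store,hall)): drop {at(hall)}, keep {have(k4), key_at(k1,dock)}, require {at(store), open(d_hall_store)}
    → {at(store), have(k4), key_at(k1,dock), open(d_hall_store)}
  through step 3 (grab(k4)): drop {have(k4)}, keep {at(store), key_at(k1,dock), open(d_hall_store)}, require {at(store), key_at(k4,store)}
    → {at(store), key_at(k1,dock), key_at(k4,store), open(d_hall_store)}
  through step 2 (move(hall,store)): drop {at(store)}, keep {key_at(k1,dock), key_at(k4,store), open(d_hall_store)}, require {at(hall), open(d_hall_store)}
    → {at(hall), key_at(k1,dock), key_at(k4,store), open(d_hall_store)}
  through step 1 (move(dock,hall)): drop {at(hall)}, keep {key_at(k1,dock), key_at(k4,store), open(d_hall_store)}, require {at(dock), open(d_dock_hall)}
    → {at(dock), key_at(k1,dock), key_at(k4,store), open(d_dock_hall), open(d_hall_store)}

== RESULT ==
["at(dock)", "key_at(k1,dock)", "key_at(k4,store)", "open(d_dock_hall)", "open(d_hall_store)"]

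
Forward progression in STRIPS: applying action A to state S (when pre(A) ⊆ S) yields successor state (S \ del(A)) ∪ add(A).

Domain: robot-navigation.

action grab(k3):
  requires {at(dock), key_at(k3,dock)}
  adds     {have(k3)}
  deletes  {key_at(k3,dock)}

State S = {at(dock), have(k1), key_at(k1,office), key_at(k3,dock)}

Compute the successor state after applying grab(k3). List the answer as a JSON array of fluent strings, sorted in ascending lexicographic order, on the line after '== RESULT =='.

Progress:
  pre ⊆ S: {at(dock), key_at(k3,dock)} ⊆ S  — applicable
  S \ del = {at(dock), have(k1), key_at(k1,office)}
  ∪ add   = {at(dock), have(k1), have(k3), key_at(k1,office)}

== RESULT ==
["at(dock)", "have(k1)", "have(k3)", "key_at(k1,office)"]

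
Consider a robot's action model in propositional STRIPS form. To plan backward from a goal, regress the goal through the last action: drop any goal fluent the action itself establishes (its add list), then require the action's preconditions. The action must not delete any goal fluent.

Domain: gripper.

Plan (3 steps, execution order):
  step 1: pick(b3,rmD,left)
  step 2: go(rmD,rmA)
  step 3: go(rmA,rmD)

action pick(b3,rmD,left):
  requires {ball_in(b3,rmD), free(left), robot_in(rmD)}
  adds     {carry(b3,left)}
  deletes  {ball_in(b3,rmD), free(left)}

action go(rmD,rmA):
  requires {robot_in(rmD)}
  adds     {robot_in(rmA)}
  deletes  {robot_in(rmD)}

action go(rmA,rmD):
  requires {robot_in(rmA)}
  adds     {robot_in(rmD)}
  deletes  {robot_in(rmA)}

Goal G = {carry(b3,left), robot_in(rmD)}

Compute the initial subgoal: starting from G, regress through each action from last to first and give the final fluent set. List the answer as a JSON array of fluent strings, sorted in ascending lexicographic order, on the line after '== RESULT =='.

Regress step by step:
  through step 3 (go(rmA,rmD)): drop {robot_in(rmD)}, keep {carry(b3,left)}, require {robot_in(rmA)}
    → {carry(b3,left), robot_in(rmA)}
  through step 2 (go(rmD,rmA)): drop {robot_in(rmA)}, keep {carry(b3,left)}, require {robot_in(rmD)}
    → {carry(b3,left), robot_in(rmD)}
  through step 1 (pick(b3,rmD,left)): drop {carry(b3,left)}, keep {robot_in(rmD)}, require {ball_in(b3,rmD), free(left), robot_in(rmD)}
    → {ball_in(b3,rmD), free(left), robot_in(rmD)}

== RESULT ==
["ball_in(b3,rmD)", "free(left)", "robot_in(rmD)"]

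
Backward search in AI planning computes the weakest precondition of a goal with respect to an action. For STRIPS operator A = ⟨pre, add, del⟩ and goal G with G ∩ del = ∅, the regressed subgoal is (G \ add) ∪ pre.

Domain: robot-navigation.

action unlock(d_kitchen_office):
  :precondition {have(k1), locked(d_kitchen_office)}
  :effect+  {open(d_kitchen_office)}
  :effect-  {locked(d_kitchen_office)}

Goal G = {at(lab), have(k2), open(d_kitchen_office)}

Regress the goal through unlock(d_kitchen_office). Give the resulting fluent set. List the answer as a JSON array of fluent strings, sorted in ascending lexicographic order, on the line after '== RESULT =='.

Regress:
  G ∩ del = {}  (empty — regression defined)
  G \ add = {at(lab), have(k2), open(d_kitchen_office)} \ {open(d_kitchen_office)} = {at(lab), have(k2)}
  ∪ pre   = {at(lab), have(k2)} ∪ {have(k1), locked(d_kitchen_office)}
          = {at(lab), have(k1), have(k2), locked(d_kitchen_office)}

== RESULT ==
["at(lab)", "have(k1)", "have(k2)", "locked(d_kitchen_office)"]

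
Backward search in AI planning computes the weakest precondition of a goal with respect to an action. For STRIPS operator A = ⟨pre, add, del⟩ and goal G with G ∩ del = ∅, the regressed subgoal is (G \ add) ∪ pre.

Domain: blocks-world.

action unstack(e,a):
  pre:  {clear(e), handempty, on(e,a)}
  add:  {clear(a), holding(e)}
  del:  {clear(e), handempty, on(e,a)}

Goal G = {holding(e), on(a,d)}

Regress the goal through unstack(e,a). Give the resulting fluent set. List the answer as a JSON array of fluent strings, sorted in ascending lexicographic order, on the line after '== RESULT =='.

Regress:
  G ∩ del = {}  (empty — regression defined)
  G \ add = {holding(e), on(a,d)} \ {clear(a), holding(e)} = {on(a,d)}
  ∪ pre   = {on(a,d)} ∪ {clear(e), handempty, on(e,a)}
          = {clear(e), handempty, on(a,d), on(e,a)}

== RESULT ==
["clear(e)", "handempty", "on(a,d)", "on(e,a)"]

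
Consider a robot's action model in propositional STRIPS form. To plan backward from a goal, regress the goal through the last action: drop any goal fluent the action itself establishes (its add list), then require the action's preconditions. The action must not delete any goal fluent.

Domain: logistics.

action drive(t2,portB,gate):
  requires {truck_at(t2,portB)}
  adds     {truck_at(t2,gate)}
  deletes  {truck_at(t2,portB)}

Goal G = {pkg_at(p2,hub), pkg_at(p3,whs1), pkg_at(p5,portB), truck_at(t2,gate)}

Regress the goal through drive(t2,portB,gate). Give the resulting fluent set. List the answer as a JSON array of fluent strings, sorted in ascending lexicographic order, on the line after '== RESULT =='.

Compute (G \ add) ∪ pre:
  G ∩ del = {}  (empty — regression defined)
  G \ add = {pkg_at(p2,hub), pkg_at(p3,whs1), pkg_at(p5,portB), truck_at(t2,gate)} \ {truck_at(t2,gate)} = {pkg_at(p2,hub), pkg_at(p3,whs1), pkg_at(p5,portB)}
  ∪ pre   = {pkg_at(p2,hub), pkg_at(p3,whs1), pkg_at(p5,portB)} ∪ {truck_at(t2,portB)}
          = {pkg_at(p2,hub), pkg_at(p3,whs1), pkg_at(p5,portB), truck_at(t2,portB)}

== RESULT ==
["pkg_at(p2,hub)", "pkg_at(p3,whs1)", "pkg_at(p5,portB)", "truck_at(t2,portB)"]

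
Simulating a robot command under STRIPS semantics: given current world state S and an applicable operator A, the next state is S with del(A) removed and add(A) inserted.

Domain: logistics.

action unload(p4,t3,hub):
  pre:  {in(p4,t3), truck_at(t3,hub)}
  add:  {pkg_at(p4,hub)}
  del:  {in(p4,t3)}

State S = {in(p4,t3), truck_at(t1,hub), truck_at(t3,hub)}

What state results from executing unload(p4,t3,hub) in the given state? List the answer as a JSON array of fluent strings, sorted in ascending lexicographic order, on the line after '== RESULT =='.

Compute (S \ del) ∪ add:
  pre ⊆ S: {in(p4,t3), truck_at(t3,hub)} ⊆ S  — applicable
  S \ del = {truck_at(t1,hub), truck_at(t3,hub)}
  ∪ add   = {pkg_at(p4,hub), truck_at(t1,hub), truck_at(t3,hub)}

== RESULT ==
["pkg_at(p4,hub)", "truck_at(t1,hub)", "truck_at(t3,hub)"]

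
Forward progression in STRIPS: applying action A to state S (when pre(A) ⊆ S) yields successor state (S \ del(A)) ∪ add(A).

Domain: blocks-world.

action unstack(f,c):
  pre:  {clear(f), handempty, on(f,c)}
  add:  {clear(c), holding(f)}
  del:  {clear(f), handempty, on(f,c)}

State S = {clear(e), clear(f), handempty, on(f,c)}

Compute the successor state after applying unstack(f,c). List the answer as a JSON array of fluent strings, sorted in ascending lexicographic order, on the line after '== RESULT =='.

Compute (S \ del) ∪ add:
  pre ⊆ S: {clear(f), handempty, on(f,c)} ⊆ S  — applicable
  S \ del = {clear(e)}
  ∪ add   = {clear(c), clear(e), holding(f)}

== RESULT ==
["clear(c)", "clear(e)", "holding(f)"]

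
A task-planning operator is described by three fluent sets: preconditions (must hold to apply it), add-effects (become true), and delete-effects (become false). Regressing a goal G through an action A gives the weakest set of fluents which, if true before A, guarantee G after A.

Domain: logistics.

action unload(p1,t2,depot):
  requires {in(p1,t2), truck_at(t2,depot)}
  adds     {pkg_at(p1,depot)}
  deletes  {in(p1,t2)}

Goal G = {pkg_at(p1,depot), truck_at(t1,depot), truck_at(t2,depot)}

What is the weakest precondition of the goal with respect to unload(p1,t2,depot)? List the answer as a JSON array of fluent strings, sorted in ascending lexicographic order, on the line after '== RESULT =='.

Compute (G \ add) ∪ pre:
  G ∩ del = {}  (empty — regression defined)
  G \ add = {pkg_at(p1,depot), truck_at(t1,depot), truck_at(t2,depot)} \ {pkg_at(p1,depot)} = {truck_at(t1,depot), truck_at(t2,depot)}
  ∪ pre   = {truck_at(t1,depot), truck_at(t2,depot)} ∪ {in(p1,t2), truck_at(t2,depot)}
          = {in(p1,t2), truck_at(t1,depot), truck_at(t2,depot)}

== RESULT ==
["in(p1,t2)", "truck_at(t1,depot)", "truck_at(t2,depot)"]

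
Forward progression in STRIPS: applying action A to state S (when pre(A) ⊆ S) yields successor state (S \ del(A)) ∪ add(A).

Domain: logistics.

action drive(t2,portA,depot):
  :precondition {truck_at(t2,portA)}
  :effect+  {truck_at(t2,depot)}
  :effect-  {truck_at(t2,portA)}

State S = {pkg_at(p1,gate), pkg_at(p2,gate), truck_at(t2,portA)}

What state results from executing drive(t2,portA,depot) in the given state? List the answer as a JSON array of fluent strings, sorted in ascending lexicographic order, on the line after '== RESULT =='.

Progress:
  pre ⊆ S: {truck_at(t2,portA)} ⊆ S  — applicable
  S \ del = {pkg_at(p1,gate), pkg_at(p2,gate)}
  ∪ add   = {pkg_at(p1,gate), pkg_at(p2,gate), truck_at(t2,depot)}

== RESULT ==
["pkg_at(p1,gate)", "pkg_at(p2,gate)", "truck_at(t2,depot)"]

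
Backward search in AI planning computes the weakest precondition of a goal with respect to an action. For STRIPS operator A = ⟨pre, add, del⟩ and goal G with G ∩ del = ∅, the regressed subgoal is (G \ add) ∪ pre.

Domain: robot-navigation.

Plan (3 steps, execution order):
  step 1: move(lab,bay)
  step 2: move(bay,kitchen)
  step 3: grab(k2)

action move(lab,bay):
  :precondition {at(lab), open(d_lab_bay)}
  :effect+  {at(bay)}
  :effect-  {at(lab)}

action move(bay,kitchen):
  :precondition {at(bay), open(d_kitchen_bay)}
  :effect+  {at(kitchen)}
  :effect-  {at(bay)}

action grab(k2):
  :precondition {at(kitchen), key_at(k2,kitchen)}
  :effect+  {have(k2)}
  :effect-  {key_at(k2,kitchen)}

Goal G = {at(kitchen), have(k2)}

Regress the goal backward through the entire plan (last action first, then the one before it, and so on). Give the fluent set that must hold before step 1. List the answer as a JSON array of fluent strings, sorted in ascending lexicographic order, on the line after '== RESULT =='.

Work backward from the goal:
  through step 3 (grab(k2)): drop {have(k2)}, keep {at(kitchen)}, require {at(kitchen), key_at(k2,kitchen)}
    → {at(kitchen), key_at(k2,kitchen)}
  through step 2 (move(bay,kitchen)): drop {at(kitchen)}, keep {key_at(k2,kitchen)}, require {at(bay), open(d_kitchen_bay)}
    → {at(bay), key_at(k2,kitchen), open(d_kitchen_bay)}
  through step 1 (move(lab,bay)): drop {at(bay)}, keep {key_at(k2,kitchen), open(d_kitchen_bay)}, require {at(lab), open(d_lab_bay)}
    → {at(lab), key_at(k2,kitchen), open(d_kitchen_bay), open(d_lab_bay)}

== RESULT ==
["at(lab)", "key_at(k2,kitchen)", "open(d_kitchen_bay)", "open(d_lab_bay)"]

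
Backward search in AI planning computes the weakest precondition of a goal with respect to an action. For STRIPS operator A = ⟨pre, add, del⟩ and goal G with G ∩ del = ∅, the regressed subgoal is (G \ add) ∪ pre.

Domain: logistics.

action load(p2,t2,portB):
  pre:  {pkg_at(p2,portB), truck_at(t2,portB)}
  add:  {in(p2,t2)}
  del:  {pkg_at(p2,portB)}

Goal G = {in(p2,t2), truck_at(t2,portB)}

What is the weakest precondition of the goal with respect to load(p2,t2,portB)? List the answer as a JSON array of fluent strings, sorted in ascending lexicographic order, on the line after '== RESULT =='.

Compute (G \ add) ∪ pre:
  G ∩ del = {}  (empty — regression defined)
  G \ add = {in(p2,t2), truck_at(t2,portB)} \ {in(p2,t2)} = {truck_at(t2,portB)}
  ∪ pre   = {truck_at(t2,portB)} ∪ {pkg_at(p2,portB), truck_at(t2,portB)}
          = {pkg_at(p2,portB), truck_at(t2,portB)}

== RESULT ==
["pkg_at(p2,portB)", "truck_at(t2,portB)"]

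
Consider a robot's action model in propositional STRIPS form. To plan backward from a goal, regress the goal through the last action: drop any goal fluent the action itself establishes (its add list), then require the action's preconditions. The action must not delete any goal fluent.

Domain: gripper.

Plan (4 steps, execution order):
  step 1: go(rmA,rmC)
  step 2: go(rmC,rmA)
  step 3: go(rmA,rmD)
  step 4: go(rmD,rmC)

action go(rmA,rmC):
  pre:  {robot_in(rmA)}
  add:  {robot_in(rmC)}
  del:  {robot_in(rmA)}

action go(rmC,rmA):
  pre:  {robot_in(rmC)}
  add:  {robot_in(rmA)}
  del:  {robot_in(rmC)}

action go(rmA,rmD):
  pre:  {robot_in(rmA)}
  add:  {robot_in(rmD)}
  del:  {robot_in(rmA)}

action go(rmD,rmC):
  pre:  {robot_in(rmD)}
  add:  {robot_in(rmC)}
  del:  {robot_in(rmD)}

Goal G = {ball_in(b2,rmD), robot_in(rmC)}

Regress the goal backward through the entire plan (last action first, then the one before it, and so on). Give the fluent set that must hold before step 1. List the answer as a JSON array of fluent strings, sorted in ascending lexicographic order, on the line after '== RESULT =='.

Work backward from the goal:
  through step 4 (go(rmD,rmC)): drop {robot_in(rmC)}, keep {ball_in(b2,rmD)}, require {robot_in(rmD)}
    → {ball_in(b2,rmD), robot_in(rmD)}
  through step 3 (go(rmA,rmD)): drop {robot_in(rmD)}, keep {ball_in(b2,rmD)}, require {robot_in(rmA)}
    → {ball_in(b2,rmD), robot_in(rmA)}
  through step 2 (go(rmC,rmA)): drop {robot_in(rmA)}, keep {ball_in(b2,rmD)}, require {robot_in(rmC)}
    → {ball_in(b2,rmD), robot_in(rmC)}
  through step 1 (go(rmA,rmC)): drop {robot_in(rmC)}, keep {ball_in(b2,rmD)}, require {robot_in(rmA)}
    → {ball_in(b2,rmD), robot_in(rmA)}

== RESULT ==
["ball_in(b2,rmD)", "robot_in(rmA)"]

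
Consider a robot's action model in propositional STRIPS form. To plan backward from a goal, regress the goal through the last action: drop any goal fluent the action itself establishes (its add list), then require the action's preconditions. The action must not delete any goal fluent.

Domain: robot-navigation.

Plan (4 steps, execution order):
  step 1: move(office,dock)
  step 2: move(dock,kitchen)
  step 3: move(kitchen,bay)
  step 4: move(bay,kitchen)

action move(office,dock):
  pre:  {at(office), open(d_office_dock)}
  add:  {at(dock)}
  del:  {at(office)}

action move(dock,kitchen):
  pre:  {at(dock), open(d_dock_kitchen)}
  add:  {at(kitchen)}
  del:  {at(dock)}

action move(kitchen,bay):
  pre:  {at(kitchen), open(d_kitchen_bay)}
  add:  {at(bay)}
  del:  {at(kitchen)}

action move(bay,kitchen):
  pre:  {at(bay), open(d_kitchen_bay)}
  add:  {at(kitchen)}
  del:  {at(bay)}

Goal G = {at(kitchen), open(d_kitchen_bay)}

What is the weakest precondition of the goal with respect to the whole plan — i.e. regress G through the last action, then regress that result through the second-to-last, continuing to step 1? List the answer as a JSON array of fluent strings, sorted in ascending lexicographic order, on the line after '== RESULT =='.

Work backward from the goal:
  through step 4 (move(bay,kitchen)): drop {at(kitchen)}, keep {open(d_kitchen_bay)}, require {at(bay), open(d_kitchen_bay)}
    → {at(bay), open(d_kitchen_bay)}
  through step 3 (move(kitchen,bay)): drop {at(bay)}, keep {open(d_kitchen_bay)}, require {at(kitchen), open(d_kitchen_bay)}
    → {at(kitchen), open(d_kitchen_bay)}
  through step 2 (move(dock,kitchen)): drop {at(kitchen)}, keep {open(d_kitchen_bay)}, require {at(dock), open(d_dock_kitchen)}
    → {at(dock), open(d_dock_kitchen), open(d_kitchen_bay)}
  through step 1 (move(office,dock)): drop {at(dock)}, keep {open(d_dock_kitchen), open(d_kitchen_bay)}, require {at(office), open(d_office_dock)}
    → {at(office), open(d_dock_kitchen), open(d_kitchen_bay), open(d_office_dock)}

== RESULT ==
["at(office)", "open(d_dock_kitchen)", "open(d_kitchen_bay)", "open(d_office_dock)"]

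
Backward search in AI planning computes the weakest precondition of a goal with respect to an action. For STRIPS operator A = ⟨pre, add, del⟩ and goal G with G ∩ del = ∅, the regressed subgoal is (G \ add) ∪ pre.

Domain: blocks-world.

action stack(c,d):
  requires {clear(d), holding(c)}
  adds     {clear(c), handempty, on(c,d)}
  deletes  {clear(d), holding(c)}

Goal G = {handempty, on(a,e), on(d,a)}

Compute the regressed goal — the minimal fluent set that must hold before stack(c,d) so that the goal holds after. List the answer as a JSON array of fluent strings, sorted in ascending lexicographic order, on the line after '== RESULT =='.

Regress:
  G ∩ del = {}  (empty — regression defined)
  G \ add = {handempty, on(a,e), on(d,a)} \ {clear(c), handempty, on(c,d)} = {on(a,e), on(d,a)}
  ∪ pre   = {on(a,e), on(d,a)} ∪ {clear(d), holding(c)}
          = {clear(d), holding(c), on(a,e), on(d,a)}

== RESULT ==
["clear(d)", "holding(c)", "on(a,e)", "on(d,a)"]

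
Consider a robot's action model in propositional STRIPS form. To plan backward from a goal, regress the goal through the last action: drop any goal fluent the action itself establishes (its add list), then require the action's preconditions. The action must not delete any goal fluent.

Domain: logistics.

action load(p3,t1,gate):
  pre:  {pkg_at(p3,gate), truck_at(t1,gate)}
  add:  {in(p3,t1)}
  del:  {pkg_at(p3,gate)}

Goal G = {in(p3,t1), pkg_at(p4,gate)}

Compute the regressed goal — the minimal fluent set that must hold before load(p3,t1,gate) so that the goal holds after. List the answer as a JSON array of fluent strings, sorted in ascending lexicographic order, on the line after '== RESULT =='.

Regress:
  G ∩ del = {}  (empty — regression defined)
  G \ add = {in(p3,t1), pkg_at(p4,gate)} \ {in(p3,t1)} = {pkg_at(p4,gate)}
  ∪ pre   = {pkg_at(p4,gate)} ∪ {pkg_at(p3,gate), truck_at(t1,gate)}
          = {pkg_at(p3,gate), pkg_at(p4,gate), truck_at(t1,gate)}

== RESULT ==
["pkg_at(p3,gate)", "pkg_at(p4,gate)", "truck_at(t1,gate)"]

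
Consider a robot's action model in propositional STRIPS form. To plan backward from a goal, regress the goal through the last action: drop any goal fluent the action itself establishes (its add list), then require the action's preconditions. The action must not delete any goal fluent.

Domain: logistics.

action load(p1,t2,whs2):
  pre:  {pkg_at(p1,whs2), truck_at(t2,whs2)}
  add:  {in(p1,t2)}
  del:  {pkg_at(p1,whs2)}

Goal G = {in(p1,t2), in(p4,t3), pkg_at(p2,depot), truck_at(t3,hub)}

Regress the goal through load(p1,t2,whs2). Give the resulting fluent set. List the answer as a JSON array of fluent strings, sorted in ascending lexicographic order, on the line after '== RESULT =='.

Compute (G \ add) ∪ pre:
  G ∩ del = {}  (empty — regression defined)
  G \ add = {in(p1,t2), in(p4,t3), pkg_at(p2,depot), truck_at(t3,hub)} \ {in(p1,t2)} = {in(p4,t3), pkg_at(p2,depot), truck_at(t3,hub)}
  ∪ pre   = {in(p4,t3), pkg_at(p2,depot), truck_at(t3,hub)} ∪ {pkg_at(p1,whs2), truck_at(t2,whs2)}
          = {in(p4,t3), pkg_at(p1,whs2), pkg_at(p2,depot), truck_at(t2,whs2), truck_at(t3,hub)}

== RESULT ==
["in(p4,t3)", "pkg_at(p1,whs2)", "pkg_at(p2,depot)", "truck_at(t2,whs2)", "truck_at(t3,hub)"]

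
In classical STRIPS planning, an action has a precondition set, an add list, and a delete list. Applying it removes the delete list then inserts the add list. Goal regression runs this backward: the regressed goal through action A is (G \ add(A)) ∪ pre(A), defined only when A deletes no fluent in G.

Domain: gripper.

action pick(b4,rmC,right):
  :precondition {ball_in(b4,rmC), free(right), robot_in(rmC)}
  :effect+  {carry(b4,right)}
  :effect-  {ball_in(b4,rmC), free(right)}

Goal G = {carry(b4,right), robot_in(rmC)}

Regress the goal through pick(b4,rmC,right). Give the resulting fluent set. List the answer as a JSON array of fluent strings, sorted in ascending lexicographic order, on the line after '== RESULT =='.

Regress:
  G ∩ del = {}  (empty — regression defined)
  G \ add = {carry(b4,right), robot_in(rmC)} \ {carry(b4,right)} = {robot_in(rmC)}
  ∪ pre   = {robot_in(rmC)} ∪ {ball_in(b4,rmC), free(right), robot_in(rmC)}
          = {ball_in(b4,rmC), free(right), robot_in(rmC)}

== RESULT ==
["ball_in(b4,rmC)", "free(right)", "robot_in(rmC)"]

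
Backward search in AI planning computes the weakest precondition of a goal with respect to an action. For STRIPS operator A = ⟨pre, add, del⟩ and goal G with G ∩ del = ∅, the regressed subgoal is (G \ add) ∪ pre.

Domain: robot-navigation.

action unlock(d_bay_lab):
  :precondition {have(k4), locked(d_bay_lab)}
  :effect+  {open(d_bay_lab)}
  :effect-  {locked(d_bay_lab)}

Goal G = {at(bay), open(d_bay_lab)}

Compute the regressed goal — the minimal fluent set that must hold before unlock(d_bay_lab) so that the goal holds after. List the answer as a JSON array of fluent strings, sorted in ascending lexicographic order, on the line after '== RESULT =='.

Regress:
  G ∩ del = {}  (empty — regression defined)
  G \ add = {at(bay), open(d_bay_lab)} \ {open(d_bay_lab)} = {at(bay)}
  ∪ pre   = {at(bay)} ∪ {have(k4), locked(d_bay_lab)}
          = {at(bay), have(k4), locked(d_bay_lab)}

== RESULT ==
["at(bay)", "have(k4)", "locked(d_bay_lab)"]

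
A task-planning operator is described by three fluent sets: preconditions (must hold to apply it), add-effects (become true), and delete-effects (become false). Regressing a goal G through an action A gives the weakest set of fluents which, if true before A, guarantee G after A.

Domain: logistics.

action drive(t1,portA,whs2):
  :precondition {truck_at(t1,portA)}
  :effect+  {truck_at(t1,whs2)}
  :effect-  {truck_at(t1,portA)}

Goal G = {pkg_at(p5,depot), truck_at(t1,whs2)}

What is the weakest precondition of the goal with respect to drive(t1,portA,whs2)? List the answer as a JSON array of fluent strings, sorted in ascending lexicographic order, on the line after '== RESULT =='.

Compute (G \ add) ∪ pre:
  G ∩ del = {}  (empty — regression defined)
  G \ add = {pkg_at(p5,depot), truck_at(t1,whs2)} \ {truck_at(t1,whs2)} = {pkg_at(p5,depot)}
  ∪ pre   = {pkg_at(p5,depot)} ∪ {truck_at(t1,portA)}
          = {pkg_at(p5,depot), truck_at(t1,portA)}

== RESULT ==
["pkg_at(p5,depot)", "truck_at(t1,portA)"]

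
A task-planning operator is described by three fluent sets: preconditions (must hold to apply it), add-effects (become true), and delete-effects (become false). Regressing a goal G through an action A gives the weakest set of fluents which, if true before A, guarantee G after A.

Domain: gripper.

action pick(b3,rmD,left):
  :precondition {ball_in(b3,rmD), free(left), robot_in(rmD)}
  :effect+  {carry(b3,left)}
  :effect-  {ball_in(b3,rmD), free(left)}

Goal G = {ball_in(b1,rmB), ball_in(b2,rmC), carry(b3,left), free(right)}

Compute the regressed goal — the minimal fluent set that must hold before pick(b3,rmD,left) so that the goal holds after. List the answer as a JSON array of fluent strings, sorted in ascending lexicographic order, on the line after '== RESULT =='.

Regress:
  G ∩ del = {}  (empty — regression defined)
  G \ add = {ball_in(b1,rmB), ball_in(b2,rmC), carry(b3,left), free(right)} \ {carry(b3,left)} = {ball_in(b1,rmB), ball_in(b2,rmC), free(right)}
  ∪ pre   = {ball_in(b1,rmB), ball_in(b2,rmC), free(right)} ∪ {ball_in(b3,rmD), free(left), robot_in(rmD)}
          = {ball_in(b1,rmB), ball_in(b2,rmC), ball_in(b3,rmD), free(left), free(right), robot_in(rmD)}

== RESULT ==
["ball_in(b1,rmB)", "ball_in(b2,rmC)", "ball_in(b3,rmD)", "free(left)", "free(right)", "robot_in(rmD)"]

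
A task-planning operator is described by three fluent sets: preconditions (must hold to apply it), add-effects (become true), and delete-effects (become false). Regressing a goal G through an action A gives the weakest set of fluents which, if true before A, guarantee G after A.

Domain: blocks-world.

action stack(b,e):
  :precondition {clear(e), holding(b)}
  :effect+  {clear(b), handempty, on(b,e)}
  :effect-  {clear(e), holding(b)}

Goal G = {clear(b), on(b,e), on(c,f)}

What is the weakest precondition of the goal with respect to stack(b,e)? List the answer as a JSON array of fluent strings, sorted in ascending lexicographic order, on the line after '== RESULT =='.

Regress:
  G ∩ del = {}  (empty — regression defined)
  G \ add = {clear(b), on(b,e), on(c,f)} \ {clear(b), handempty, on(b,e)} = {on(c,f)}
  ∪ pre   = {on(c,f)} ∪ {clear(e), holding(b)}
          = {clear(e), holding(b), on(c,f)}

== RESULT ==
["clear(e)", "holding(b)", "on(c,f)"]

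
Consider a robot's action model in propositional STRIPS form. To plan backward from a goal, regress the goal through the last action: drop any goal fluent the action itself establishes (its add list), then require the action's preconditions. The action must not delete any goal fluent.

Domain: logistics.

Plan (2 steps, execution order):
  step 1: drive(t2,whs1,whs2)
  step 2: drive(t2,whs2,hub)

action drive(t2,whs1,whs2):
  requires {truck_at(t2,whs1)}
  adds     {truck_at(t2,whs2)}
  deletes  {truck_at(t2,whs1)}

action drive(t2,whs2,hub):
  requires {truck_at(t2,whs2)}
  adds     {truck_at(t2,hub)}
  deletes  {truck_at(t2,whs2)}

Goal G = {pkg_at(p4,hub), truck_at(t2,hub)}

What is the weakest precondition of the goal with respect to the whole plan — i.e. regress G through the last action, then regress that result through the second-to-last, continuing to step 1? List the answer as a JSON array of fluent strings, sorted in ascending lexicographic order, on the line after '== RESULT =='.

Work backward from the goal:
  through step 2 (drive(t2,whs2,hub)): drop {truck_at(t2,hub)}, keep {pkg_at(p4,hub)}, require {truck_at(t2,whs2)}
    → {pkg_at(p4,hub), truck_at(t2,whs2)}
  through step 1 (drive(t2,whs1,whs2)): drop {truck_at(t2,whs2)}, keep {pkg_at(p4,hub)}, require {truck_at(t2,whs1)}
    → {pkg_at(p4,hub), truck_at(t2,whs1)}

== RESULT ==
["pkg_at(p4,hub)", "truck_at(t2,whs1)"]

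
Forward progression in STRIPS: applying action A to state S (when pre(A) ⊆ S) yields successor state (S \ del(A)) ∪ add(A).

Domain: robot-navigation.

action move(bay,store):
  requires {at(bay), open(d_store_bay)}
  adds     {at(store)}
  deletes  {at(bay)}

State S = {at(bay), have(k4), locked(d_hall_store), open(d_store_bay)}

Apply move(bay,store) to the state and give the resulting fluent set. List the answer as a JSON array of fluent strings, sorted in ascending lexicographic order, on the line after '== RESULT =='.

Compute (S \ del) ∪ add:
  pre ⊆ S: {at(bay), open(d_store_bay)} ⊆ S  — applicable
  S \ del = {have(k4), locked(d_hall_store), open(d_store_bay)}
  ∪ add   = {at(store), have(k4), locked(d_hall_store), open(d_store_bay)}

== RESULT ==
["at(store)", "have(k4)", "locked(d_hall_store)", "open(d_store_bay)"]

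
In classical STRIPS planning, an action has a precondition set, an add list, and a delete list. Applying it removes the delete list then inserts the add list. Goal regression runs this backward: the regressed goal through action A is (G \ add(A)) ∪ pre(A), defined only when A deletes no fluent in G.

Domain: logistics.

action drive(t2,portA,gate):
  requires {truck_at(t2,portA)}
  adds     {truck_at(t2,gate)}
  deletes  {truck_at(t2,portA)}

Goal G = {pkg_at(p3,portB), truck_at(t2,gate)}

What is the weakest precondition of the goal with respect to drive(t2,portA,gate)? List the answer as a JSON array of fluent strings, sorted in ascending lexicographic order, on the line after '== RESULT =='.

Compute (G \ add) ∪ pre:
  G ∩ del = {}  (empty — regression defined)
  G \ add = {pkg_at(p3,portB), truck_at(t2,gate)} \ {truck_at(t2,gate)} = {pkg_at(p3,portB)}
  ∪ pre   = {pkg_at(p3,portB)} ∪ {truck_at(t2,portA)}
          = {pkg_at(p3,portB), truck_at(t2,portA)}

== RESULT ==
["pkg_at(p3,portB)", "truck_at(t2,portA)"]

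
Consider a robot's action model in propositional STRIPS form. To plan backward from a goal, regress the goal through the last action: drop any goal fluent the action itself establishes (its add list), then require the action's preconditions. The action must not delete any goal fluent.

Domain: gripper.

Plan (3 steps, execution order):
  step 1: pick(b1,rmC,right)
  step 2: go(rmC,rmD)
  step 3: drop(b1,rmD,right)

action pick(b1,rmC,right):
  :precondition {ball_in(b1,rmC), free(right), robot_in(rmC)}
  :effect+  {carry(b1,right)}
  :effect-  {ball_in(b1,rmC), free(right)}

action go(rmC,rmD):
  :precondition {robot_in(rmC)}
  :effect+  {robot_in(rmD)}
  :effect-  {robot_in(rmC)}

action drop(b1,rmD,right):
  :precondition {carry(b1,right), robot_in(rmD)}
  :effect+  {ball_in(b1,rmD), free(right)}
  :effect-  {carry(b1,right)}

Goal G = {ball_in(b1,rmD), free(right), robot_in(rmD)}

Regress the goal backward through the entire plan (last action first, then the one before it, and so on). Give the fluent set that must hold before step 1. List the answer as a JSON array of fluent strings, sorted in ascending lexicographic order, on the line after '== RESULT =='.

Regress step by step:
  through step 3 (drop(b1,rmD,right)): drop {ball_in(b1,rmD), free(right)}, keep {robot_in(rmD)}, require {carry(b1,right), robot_in(rmD)}
    → {carry(b1,right), robot_in(rmD)}
  through step 2 (go(rmC,rmD)): drop {robot_in(rmD)}, keep {carry(b1,right)}, require {robot_in(rmC)}
    → {carry(b1,right), robot_in(rmC)}
  through step 1 (pick(b1,rmC,right)): drop {carry(b1,right)}, keep {robot_in(rmC)}, require {ball_in(b1,rmC), free(right), robot_in(rmC)}
    → {ball_in(b1,rmC), free(right), robot_in(rmC)}

== RESULT ==
["ball_in(b1,rmC)", "free(right)", "robot_in(rmC)"]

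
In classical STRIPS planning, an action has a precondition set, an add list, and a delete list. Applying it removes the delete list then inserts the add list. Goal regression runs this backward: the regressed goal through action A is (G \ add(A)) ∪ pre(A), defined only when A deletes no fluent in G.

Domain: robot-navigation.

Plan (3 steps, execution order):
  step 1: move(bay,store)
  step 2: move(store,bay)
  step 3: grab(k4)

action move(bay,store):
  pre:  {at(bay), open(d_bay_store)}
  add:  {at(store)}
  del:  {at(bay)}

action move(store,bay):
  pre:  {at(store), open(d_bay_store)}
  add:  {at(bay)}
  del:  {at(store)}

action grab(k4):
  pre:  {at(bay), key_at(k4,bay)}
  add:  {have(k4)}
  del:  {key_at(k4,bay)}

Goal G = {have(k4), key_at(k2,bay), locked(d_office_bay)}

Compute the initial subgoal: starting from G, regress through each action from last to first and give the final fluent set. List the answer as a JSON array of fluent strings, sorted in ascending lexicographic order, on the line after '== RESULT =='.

Regress step by step:
  through step 3 (grab(k4)): drop {have(k4)}, keep {key_at(k2,bay), locked(d_office_bay)}, require {at(bay), key_at(k4,bay)}
    → {at(bay), key_at(k2,bay), key_at(k4,bay), locked(d_office_bay)}
  through step 2 (move(store,bay)): drop {at(bay)}, keep {key_at(k2,bay), key_at(k4,bay), locked(d_office_bay)}, require {at(store), open(d_bay_store)}
    → {at(store), key_at(k2,bay), key_at(k4,bay), locked(d_office_bay), open(d_bay_store)}
  through step 1 (move(bay,store)): drop {at(store)}, keep {key_at(k2,bay), key_at(k4,bay), locked(d_office_bay), open(d_bay_store)}, require {at(bay), open(d_bay_store)}
    → {at(bay), key_at(k2,bay), key_at(k4,bay), locked(d_office_bay), open(d_bay_store)}

== RESULT ==
["at(bay)", "key_at(k2,bay)", "key_at(k4,bay)", "locked(d_office_bay)", "open(d_bay_store)"]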